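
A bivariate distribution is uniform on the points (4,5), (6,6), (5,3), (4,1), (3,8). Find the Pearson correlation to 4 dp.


Cov(X,Y) = -0.4400, Var(X) = 1.0400, Var(Y) = 5.8400
rho = Cov/(sqrt(VarX)*sqrt(VarY)) = -0.1785

-0.1785


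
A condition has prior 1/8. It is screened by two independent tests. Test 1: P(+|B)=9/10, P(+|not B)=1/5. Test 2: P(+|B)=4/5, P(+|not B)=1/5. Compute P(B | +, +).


After test 1: P(+) = 9/10*1/8 + 1/5*7/8 = 23/80
P(B|+) = (9/80)/(23/80) = 9/23
After test 2 (use post1 as new prior): P(+) = 4/5*9/23 + 1/5*14/23 = 10/23
P(B|+,+) = (36/115)/(10/23) = 18/25

18/25


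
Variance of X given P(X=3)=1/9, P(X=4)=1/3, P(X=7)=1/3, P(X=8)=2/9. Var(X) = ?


E[X] = 52/9, E[X^2] = 332/9
Var(X) = E[X^2] - (E[X])^2 = 332/9 - (52/9)^2 = 284/81

284/81


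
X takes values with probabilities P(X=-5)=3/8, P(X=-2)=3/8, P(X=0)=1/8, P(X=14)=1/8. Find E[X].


E[X] = sum(x * P(x))
= -5*3/8 - 2*3/8 + 0*1/8 + 14*1/8
= -7/8

-7/8


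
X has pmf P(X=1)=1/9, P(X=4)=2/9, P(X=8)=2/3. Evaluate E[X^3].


E[X^3] = sum(x^3 * P(x))
= 1*1/9 + 64*2/9 + 512*2/3
= 1067/3

1067/3


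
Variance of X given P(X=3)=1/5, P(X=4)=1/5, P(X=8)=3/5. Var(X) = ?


E[X] = 31/5, E[X^2] = 217/5
Var(X) = E[X^2] - (E[X])^2 = 217/5 - (31/5)^2 = 124/25

124/25


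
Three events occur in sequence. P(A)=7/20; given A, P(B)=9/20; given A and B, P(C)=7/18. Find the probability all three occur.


P(A∩B∩C) = P(A) * P(B|A) * P(C|A∩B)
= 7/20 * 9/20 * 7/18
= 63/400 * 7/18 = 49/800

49/800


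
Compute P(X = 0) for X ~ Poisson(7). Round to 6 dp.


P(X=0) = e^(-7) * 7^0 / 0!
≈ 0.0009118819656 * 1 / 1
≈ 0.000912

0.000912


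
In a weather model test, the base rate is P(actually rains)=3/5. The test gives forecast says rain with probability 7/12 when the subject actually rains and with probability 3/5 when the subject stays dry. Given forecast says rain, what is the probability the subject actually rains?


P(A) = P(A|B)P(B) + P(A|B')P(B') = 7/12*3/5 + 3/5*2/5 = 59/100
P(B|A) = P(A|B)P(B)/P(A) = (7/20)/(59/100) = 35/59

35/59


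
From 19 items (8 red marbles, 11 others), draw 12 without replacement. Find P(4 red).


P(X=4) = C(8,4)*C(11,8) / C(19,12)
= 70*165 / 50388
= 11550/50388 = 1925/8398

1925/8398


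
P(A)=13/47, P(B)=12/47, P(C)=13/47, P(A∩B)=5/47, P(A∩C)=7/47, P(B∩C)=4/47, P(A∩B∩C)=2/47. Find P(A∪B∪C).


P(A∪B∪C) = P(A)+P(B)+P(C) - P(AB)-P(AC)-P(BC) + P(ABC)
= 13/47+12/47+13/47 - 5/47-7/47-4/47 + 2/47
= 24/47

24/47


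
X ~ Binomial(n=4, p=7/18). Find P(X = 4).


P(X=4) = C(4,4) * p^4 * (1-p)^0
= 1 * 2401/104976 * 1
= 2401/104976

2401/104976


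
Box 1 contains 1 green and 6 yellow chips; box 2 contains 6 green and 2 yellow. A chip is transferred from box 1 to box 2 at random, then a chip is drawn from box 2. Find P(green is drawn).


P(transfer green) = 1/7; P(transfer yellow) = 6/7
If green transferred: Urn II has 7 green of 9, so P(green|green moved) = 7/9
If yellow transferred: Urn II has 6 green of 9, so P(green|yellow moved) = 2/3
By total probability: P(green) = 1/7*7/9 + 6/7*2/3 = 43/63

43/63


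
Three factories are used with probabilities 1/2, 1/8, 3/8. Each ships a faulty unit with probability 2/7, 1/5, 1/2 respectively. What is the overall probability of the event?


P(A) = P(A|B1)P(B1) + P(A|B2)P(B2) + P(A|B3)P(B3)
= 2/7*1/2 + 1/5*1/8 + 1/2*3/8
= 1/7 + 1/40 + 3/16 = 199/560

199/560


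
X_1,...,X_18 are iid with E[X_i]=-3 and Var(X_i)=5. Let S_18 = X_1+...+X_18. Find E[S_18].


E[S_n] = n*E[X_1] = 18*-3 = -54

-54


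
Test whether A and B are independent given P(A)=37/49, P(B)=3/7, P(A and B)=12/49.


P(A)*P(B) = 37/49*3/7 = 111/343
P(A∩B) = 12/49 != 111/343, so not independent

No, A and B are not independent


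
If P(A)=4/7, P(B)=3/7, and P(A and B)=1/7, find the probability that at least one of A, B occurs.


P(A∪B) = P(A) + P(B) - P(A∩B)
= 4/7 + 3/7 - 1/7 = 6/7

6/7


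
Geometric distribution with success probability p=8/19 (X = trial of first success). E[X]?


For geometric (trials until first success), E[X] = 1/p = 1/(8/19) = 19/8

19/8


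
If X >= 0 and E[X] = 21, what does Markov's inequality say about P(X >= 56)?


Markov: P(X >= a) <= E[X]/a
P(X >= 56) <= 21/56 = 3/8

3/8


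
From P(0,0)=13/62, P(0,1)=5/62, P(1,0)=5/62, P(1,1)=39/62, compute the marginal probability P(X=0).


P(X=0) = P(0,0)+P(0,1) = 13/62 + 5/62 = 18/62 = 9/31

9/31


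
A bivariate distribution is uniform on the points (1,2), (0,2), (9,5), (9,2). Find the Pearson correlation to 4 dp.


Cov(X,Y) = 3.1875, Var(X) = 18.1875, Var(Y) = 1.6875
rho = Cov/(sqrt(VarX)*sqrt(VarY)) = 0.5754

0.5754


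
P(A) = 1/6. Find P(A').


P(A') = 1 - P(A) = 1 - 1/6 = 5/6

5/6


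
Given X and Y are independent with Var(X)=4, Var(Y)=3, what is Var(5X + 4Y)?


Independence => Cov(X,Y)=0
Var(5X + 4Y) = 5^2*Var(X) + 4^2*Var(Y)
= 25*4 + 16*3 = 148

148


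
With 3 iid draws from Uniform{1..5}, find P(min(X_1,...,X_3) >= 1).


P(min >= 1) = P(all X_i >= 1) = (P(X_1 >= 1))^3
= (5/5)^3 = 1^3 = 1

1


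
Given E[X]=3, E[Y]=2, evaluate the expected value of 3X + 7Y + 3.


E[3X + 7Y + 3] = 3*E[X] + 7*E[Y] + 3
= (3)*(3) + (7)*(2) + (3)
= 9 + 14 + 3 = 26

26


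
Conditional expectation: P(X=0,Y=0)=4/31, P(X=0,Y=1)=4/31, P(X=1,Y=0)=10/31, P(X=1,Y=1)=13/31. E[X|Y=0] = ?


P(Y=0) = 14/31
E[X|Y=0] = (0*4 + 1*10)/14 = 10/14 = 5/7

5/7


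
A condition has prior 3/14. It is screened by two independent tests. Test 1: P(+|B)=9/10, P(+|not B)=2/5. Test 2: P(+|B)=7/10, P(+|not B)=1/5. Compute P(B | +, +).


After test 1: P(+) = 9/10*3/14 + 2/5*11/14 = 71/140
P(B|+) = (27/140)/(71/140) = 27/71
After test 2 (use post1 as new prior): P(+) = 7/10*27/71 + 1/5*44/71 = 277/710
P(B|+,+) = (189/710)/(277/710) = 189/277

189/277


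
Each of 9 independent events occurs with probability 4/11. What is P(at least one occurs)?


P(at least one) = 1 - P(none)
P(none) = (1 - 4/11)^9 = (7/11)^9 = 40353607/2357947691
P(at least one) = 1 - 40353607/2357947691 = 2317594084/2357947691

2317594084/2357947691


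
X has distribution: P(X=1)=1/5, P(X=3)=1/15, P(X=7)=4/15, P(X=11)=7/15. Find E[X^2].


E[X^2] = sum(g(x)*P(x))
= 1*1/5 + 9*1/15 + 49*4/15 + 121*7/15
= 211/3

211/3


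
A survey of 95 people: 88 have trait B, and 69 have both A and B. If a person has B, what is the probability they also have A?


P(A|B) = P(A∩B)/P(B) = (69/95)/(88/95) = 69/88

69/88


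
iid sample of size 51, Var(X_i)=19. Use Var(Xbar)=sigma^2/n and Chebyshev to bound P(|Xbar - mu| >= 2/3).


Var(Xbar) = Var(X)/n = 19/51
Chebyshev: P(|Xbar-mu| >= 2/3) <= Var(Xbar)/(2/3)^2 = (19/51)/(4/9) = 57/68

57/68


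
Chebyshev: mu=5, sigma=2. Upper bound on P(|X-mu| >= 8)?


k = 8/2 = 4
Chebyshev: P(|X-mu| >= k*sigma) <= 1/k^2 = 1/4^2 = 1/16

1/16


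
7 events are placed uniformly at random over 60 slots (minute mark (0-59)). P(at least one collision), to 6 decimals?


P(all different) = prod((60-i)/60 for i=0..6) = 0.695331
P(at least one match) = 1 - 0.695331 = 0.304669

0.304669


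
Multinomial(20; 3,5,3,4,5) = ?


20! = 2432902008176640000
Denominator: 3!=6 * 5!=120 * 3!=6 * 4!=24 * 5!=120
Coefficient = 2432902008176640000 / 12441600 = 195545750400

195545750400


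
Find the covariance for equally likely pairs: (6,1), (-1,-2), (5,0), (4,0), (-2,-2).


E[X]=12/5, E[Y]=-3/5, E[XY]=12/5
Cov(X,Y) = E[XY] - E[X]E[Y] = 12/5 - 12/5*-3/5 = 96/25

96/25


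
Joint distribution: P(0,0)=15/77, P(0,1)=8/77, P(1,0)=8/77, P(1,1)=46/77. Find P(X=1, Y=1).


Read from table: P(X=1, Y=1) = 46/77

46/77


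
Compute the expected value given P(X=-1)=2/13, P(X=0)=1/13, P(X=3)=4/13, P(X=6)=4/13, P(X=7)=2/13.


E[X] = sum(x * P(x))
= -1*2/13 + 0*1/13 + 3*4/13 + 6*4/13 + 7*2/13
= 48/13

48/13


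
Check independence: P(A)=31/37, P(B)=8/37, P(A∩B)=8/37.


P(A)*P(B) = 31/37*8/37 = 248/1369
P(A∩B) = 8/37 != 248/1369, so not independent

No, A and B are not independent


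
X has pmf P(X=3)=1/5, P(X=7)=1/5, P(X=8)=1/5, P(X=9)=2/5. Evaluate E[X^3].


E[X^3] = sum(x^3 * P(x))
= 27*1/5 + 343*1/5 + 512*1/5 + 729*2/5
= 468

468


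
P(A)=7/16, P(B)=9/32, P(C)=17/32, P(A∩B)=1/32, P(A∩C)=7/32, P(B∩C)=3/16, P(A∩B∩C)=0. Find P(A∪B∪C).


P(A∪B∪C) = P(A)+P(B)+P(C) - P(AB)-P(AC)-P(BC) + P(ABC)
= 7/16+9/32+17/32 - 1/32-7/32-3/16 + 0
= 13/16

13/16


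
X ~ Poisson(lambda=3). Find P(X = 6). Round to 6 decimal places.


P(X=6) = e^(-3) * 3^6 / 6!
≈ 0.04978706837 * 729 / 720
≈ 0.050409

0.050409


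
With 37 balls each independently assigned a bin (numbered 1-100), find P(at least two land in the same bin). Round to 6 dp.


P(all different) = prod((100-i)/100 for i=0..36) = 0.000471
P(at least one match) = 1 - 0.000471 = 0.999529

0.999529


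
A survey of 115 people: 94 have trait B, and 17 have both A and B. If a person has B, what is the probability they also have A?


P(A|B) = P(A∩B)/P(B) = (17/115)/(94/115) = 17/94

17/94


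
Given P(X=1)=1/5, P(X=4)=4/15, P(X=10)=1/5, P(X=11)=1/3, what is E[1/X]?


E[1/X] = sum(g(x)*P(x))
= 1*1/5 + 1/4*4/15 + 1/10*1/5 + 1/11*1/3
= 523/1650

523/1650


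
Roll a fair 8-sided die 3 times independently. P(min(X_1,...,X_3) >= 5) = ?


P(min >= 5) = P(all X_i >= 5) = (P(X_1 >= 5))^3
= (4/8)^3 = (1/2)^3 = 1/8

1/8


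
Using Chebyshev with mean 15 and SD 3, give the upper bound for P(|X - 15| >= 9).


k = 9/3 = 3
Chebyshev: P(|X-mu| >= k*sigma) <= 1/k^2 = 1/3^2 = 1/9

1/9


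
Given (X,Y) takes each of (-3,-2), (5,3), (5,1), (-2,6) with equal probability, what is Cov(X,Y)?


E[X]=5/4, E[Y]=2, E[XY]=7/2
Cov(X,Y) = E[XY] - E[X]E[Y] = 7/2 - 5/4*2 = 1

1


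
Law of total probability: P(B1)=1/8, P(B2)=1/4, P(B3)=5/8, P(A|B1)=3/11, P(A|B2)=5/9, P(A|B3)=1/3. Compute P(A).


P(A) = P(A|B1)P(B1) + P(A|B2)P(B2) + P(A|B3)P(B3)
= 3/11*1/8 + 5/9*1/4 + 1/3*5/8
= 3/88 + 5/36 + 5/24 = 151/396

151/396


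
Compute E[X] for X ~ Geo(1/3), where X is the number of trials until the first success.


For geometric (trials until first success), E[X] = 1/p = 1/(1/3) = 3

3


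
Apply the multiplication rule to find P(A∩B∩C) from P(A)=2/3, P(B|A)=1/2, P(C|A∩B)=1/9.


P(A∩B∩C) = P(A) * P(B|A) * P(C|A∩B)
= 2/3 * 1/2 * 1/9
= 1/3 * 1/9 = 1/27

1/27


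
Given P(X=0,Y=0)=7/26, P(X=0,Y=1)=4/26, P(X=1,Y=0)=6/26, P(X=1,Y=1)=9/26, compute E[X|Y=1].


P(Y=1) = 13/26
E[X|Y=1] = (0*4 + 1*9)/13 = 9/13

9/13


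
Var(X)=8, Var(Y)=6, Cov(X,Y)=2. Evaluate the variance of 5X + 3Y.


Var(5X + 3Y) = 5^2*Var(X) + 3^2*Var(Y) + 2*5*3*Cov(X,Y)
= 25*8 + 9*6 + 30*2
= 200 + 54 + 60 = 314

314


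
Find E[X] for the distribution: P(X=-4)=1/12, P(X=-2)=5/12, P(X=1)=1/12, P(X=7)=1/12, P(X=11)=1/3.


E[X] = sum(x * P(x))
= -4*1/12 - 2*5/12 + 1*1/12 + 7*1/12 + 11*1/3
= 19/6

19/6


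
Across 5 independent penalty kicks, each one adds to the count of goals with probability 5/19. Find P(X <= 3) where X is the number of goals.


P(X<=3) = P(X=0) + P(X=1) + P(X=2) + P(X=3)
= 537824/2476099 + 960400/2476099 + 686000/2476099 + 245000/2476099
= 2429224/2476099

2429224/2476099


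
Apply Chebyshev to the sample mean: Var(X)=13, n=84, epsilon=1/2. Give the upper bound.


Var(Xbar) = Var(X)/n = 13/84
Chebyshev: P(|Xbar-mu| >= 1/2) <= Var(Xbar)/(1/2)^2 = (13/84)/(1/4) = 13/21

13/21


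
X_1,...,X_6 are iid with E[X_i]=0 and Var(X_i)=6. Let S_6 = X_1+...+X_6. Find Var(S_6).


By independence, Var(S_n) = n*Var(X_1) = 6*6 = 36

36


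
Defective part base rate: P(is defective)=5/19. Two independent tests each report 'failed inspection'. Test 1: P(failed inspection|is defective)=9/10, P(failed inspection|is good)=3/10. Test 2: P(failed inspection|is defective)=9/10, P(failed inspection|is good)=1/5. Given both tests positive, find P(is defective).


After test 1: P(+) = 9/10*5/19 + 3/10*14/19 = 87/190
P(B|+) = (9/38)/(87/190) = 15/29
After test 2 (use post1 as new prior): P(+) = 9/10*15/29 + 1/5*14/29 = 163/290
P(B|+,+) = (27/58)/(163/290) = 135/163

135/163


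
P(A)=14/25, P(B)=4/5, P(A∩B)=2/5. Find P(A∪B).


P(A∪B) = P(A) + P(B) - P(A∩B)
= 14/25 + 4/5 - 2/5 = 24/25

24/25


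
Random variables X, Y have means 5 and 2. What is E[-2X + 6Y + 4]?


E[-2X + 6Y + 4] = -2*E[X] + 6*E[Y] + 4
= (-2)*(5) + (6)*(2) + (4)
= -10 + 12 + 4 = 6

6


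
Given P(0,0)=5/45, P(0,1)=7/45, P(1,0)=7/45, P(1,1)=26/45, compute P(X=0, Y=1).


Read from table: P(X=0, Y=1) = 7/45

7/45


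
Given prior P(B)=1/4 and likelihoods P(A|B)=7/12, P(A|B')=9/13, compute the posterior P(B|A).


P(A) = P(A|B)P(B) + P(A|B')P(B') = 7/12*1/4 + 9/13*3/4 = 415/624
P(B|A) = P(A|B)P(B)/P(A) = (7/48)/(415/624) = 91/415

91/415


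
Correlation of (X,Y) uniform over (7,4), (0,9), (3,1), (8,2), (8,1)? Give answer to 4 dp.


Cov(X,Y) = -6.6800, Var(X) = 10.1600, Var(Y) = 9.0400
rho = Cov/(sqrt(VarX)*sqrt(VarY)) = -0.6970

-0.6970


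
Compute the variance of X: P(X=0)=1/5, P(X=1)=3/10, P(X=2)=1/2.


E[X] = 13/10, E[X^2] = 23/10
Var(X) = E[X^2] - (E[X])^2 = 23/10 - (13/10)^2 = 61/100

61/100


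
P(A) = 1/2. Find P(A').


P(A') = 1 - P(A) = 1 - 1/2 = 1/2

1/2


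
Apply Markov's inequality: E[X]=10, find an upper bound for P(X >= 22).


Markov: P(X >= a) <= E[X]/a
P(X >= 22) <= 10/22 = 5/11

5/11


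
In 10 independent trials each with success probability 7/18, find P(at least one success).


P(at least one) = 1 - P(none)
P(none) = (1 - 7/18)^10 = (11/18)^10 = 25937424601/3570467226624
P(at least one) = 1 - 25937424601/3570467226624 = 3544529802023/3570467226624

3544529802023/3570467226624


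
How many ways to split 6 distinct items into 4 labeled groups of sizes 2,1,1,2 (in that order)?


6! = 720
Denominator: 2!=2 * 1!=1 * 1!=1 * 2!=2
Coefficient = 720 / 4 = 180

180


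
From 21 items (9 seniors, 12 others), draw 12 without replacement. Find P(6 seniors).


P(X=6) = C(9,6)*C(12,6) / C(21,12)
= 84*924 / 293930
= 77616/293930 = 5544/20995

5544/20995


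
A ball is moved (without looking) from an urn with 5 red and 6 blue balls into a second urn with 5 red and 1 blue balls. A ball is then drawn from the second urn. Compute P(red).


P(transfer red) = 5/11; P(transfer blue) = 6/11
If red transferred: Urn II has 6 red of 7, so P(red|red moved) = 6/7
If blue transferred: Urn II has 5 red of 7, so P(red|blue moved) = 5/7
By total probability: P(red) = 5/11*6/7 + 6/11*5/7 = 60/77

60/77


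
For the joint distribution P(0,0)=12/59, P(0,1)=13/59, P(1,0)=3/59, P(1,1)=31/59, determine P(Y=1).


P(Y=1) = P(0,1)+P(1,1) = 13/59 + 31/59 = 44/59

44/59


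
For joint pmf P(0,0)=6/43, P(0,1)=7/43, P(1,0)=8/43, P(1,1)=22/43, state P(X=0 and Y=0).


Read from table: P(X=0, Y=0) = 6/43

6/43


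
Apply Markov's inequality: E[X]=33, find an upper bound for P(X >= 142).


Markov: P(X >= a) <= E[X]/a
P(X >= 142) <= 33/142

33/142


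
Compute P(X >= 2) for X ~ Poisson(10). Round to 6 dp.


P(X>=2) = 1 - P(X<=1) = 1 - (e^(-10)*10^0/0! + e^(-10)*10^1/1!)
≈ 1 - (0.0000453999 + 0.0004539993)
= 1 - 0.0004993992 = 0.9995006008
≈ 0.999501

0.999501


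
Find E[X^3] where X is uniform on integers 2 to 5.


E[X^3] = (1/4) * sum(x^3 for x=2..5)
= 224/4 = 56

56


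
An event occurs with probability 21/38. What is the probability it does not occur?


P(A') = 1 - P(A) = 1 - 21/38 = 17/38

17/38


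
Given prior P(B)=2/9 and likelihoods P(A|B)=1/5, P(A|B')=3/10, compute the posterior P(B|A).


P(A) = P(A|B)P(B) + P(A|B')P(B') = 1/5*2/9 + 3/10*7/9 = 5/18
P(B|A) = P(A|B)P(B)/P(A) = (2/45)/(5/18) = 4/25

4/25


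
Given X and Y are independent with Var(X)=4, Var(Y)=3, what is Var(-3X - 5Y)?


Independence => Cov(X,Y)=0
Var(-3X - 5Y) = (-3)^2*Var(X) + (-5)^2*Var(Y)
= 9*4 + 25*3 = 111

111


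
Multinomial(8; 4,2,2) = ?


8! = 40320
Denominator: 4!=24 * 2!=2 * 2!=2
Coefficient = 40320 / 96 = 420

420


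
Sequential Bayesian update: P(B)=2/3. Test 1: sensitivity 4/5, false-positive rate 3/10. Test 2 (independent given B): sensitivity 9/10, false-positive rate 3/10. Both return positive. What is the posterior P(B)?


After test 1: P(+) = 4/5*2/3 + 3/10*1/3 = 19/30
P(B|+) = (8/15)/(19/30) = 16/19
After test 2 (use post1 as new prior): P(+) = 9/10*16/19 + 3/10*3/19 = 153/190
P(B|+,+) = (72/95)/(153/190) = 16/17

16/17


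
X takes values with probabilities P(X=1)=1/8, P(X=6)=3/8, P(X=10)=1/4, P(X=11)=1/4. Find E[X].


E[X] = sum(x * P(x))
= 1*1/8 + 6*3/8 + 10*1/4 + 11*1/4
= 61/8

61/8


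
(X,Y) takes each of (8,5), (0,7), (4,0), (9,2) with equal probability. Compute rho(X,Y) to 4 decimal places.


Cov(X,Y) = -3.8750, Var(X) = 12.6875, Var(Y) = 7.2500
rho = Cov/(sqrt(VarX)*sqrt(VarY)) = -0.4040

-0.4040


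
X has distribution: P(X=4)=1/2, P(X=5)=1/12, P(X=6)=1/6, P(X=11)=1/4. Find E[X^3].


E[X^3] = sum(g(x)*P(x))
= 64*1/2 + 125*1/12 + 216*1/6 + 1331*1/4
= 2467/6

2467/6


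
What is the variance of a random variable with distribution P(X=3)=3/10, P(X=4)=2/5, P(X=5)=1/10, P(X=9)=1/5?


E[X] = 24/5, E[X^2] = 139/5
Var(X) = E[X^2] - (E[X])^2 = 139/5 - (24/5)^2 = 119/25

119/25


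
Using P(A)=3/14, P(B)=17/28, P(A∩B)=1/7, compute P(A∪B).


P(A∪B) = P(A) + P(B) - P(A∩B)
= 3/14 + 17/28 - 1/7 = 19/28

19/28


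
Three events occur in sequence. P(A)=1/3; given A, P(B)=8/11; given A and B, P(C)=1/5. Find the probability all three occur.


P(A∩B∩C) = P(A) * P(B|A) * P(C|A∩B)
= 1/3 * 8/11 * 1/5
= 8/33 * 1/5 = 8/165

8/165


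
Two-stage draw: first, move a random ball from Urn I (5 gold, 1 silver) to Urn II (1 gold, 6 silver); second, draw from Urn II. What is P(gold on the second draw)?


P(transfer gold) = 5/6; P(transfer silver) = 1/6
If gold transferred: Urn II has 2 gold of 8, so P(gold|gold moved) = 1/4
If silver transferred: Urn II has 1 gold of 8, so P(gold|silver moved) = 1/8
By total probability: P(gold) = 5/6*1/4 + 1/6*1/8 = 11/48

11/48


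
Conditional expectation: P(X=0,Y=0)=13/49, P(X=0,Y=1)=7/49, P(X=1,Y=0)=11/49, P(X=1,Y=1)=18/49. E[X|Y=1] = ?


P(Y=1) = 25/49
E[X|Y=1] = (0*7 + 1*18)/25 = 18/25

18/25


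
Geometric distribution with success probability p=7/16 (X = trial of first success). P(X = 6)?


P(X=6) = (1-p)^5 * p = (9/16)^5 * 7/16
= 59049/1048576 * 7/16 = 413343/16777216

413343/16777216


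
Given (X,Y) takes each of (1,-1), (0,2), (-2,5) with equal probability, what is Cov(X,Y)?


E[X]=-1/3, E[Y]=2, E[XY]=-11/3
Cov(X,Y) = E[XY] - E[X]E[Y] = -11/3 + 1/3*2 = -3

-3


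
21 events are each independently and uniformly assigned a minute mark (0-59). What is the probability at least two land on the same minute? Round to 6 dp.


P(all different) = prod((60-i)/60 for i=0..20) = 0.018596
P(at least one match) = 1 - 0.018596 = 0.981404

0.981404


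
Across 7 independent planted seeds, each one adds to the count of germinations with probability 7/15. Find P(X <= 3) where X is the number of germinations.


P(X<=3) = P(X=0) + P(X=1) + P(X=2) + P(X=3)
= 2097152/170859375 + 12845056/170859375 + 11239424/56953125 + 9834496/34171875
= 19566592/34171875

19566592/34171875


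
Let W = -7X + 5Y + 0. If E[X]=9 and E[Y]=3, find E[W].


E[-7X + 5Y + 0] = -7*E[X] + 5*E[Y] + 0
= (-7)*(9) + (5)*(3) + (0)
= -63 + 15 + 0 = -48

-48


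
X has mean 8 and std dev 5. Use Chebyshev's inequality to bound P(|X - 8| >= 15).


k = 15/5 = 3
Chebyshev: P(|X-mu| >= k*sigma) <= 1/k^2 = 1/3^2 = 1/9

1/9


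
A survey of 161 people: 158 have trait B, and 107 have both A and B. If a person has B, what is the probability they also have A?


P(A|B) = P(A∩B)/P(B) = (107/161)/(158/161) = 107/158

107/158


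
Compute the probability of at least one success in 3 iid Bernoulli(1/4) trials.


P(at least one) = 1 - P(none)
P(none) = (1 - 1/4)^3 = (3/4)^3 = 27/64
P(at least one) = 1 - 27/64 = 37/64

37/64


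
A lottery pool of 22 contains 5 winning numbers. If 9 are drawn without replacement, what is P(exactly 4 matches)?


P(X=4) = C(5,4)*C(17,5) / C(22,9)
= 5*6188 / 497420
= 30940/497420 = 13/209

13/209


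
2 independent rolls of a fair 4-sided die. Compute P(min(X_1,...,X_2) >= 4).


P(min >= 4) = P(all X_i >= 4) = (P(X_1 >= 4))^2
= (1/4)^2 = 1/16

1/16


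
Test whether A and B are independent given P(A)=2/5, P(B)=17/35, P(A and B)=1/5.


P(A)*P(B) = 2/5*17/35 = 34/175
P(A∩B) = 1/5 != 34/175, so not independent

No, A and B are not independent


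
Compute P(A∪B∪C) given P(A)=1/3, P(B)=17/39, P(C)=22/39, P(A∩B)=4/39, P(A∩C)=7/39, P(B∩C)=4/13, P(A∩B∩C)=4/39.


P(A∪B∪C) = P(A)+P(B)+P(C) - P(AB)-P(AC)-P(BC) + P(ABC)
= 1/3+17/39+22/39 - 4/39-7/39-4/13 + 4/39
= 11/13

11/13


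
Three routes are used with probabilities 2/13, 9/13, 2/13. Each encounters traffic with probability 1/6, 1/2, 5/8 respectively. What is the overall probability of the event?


P(A) = P(A|B1)P(B1) + P(A|B2)P(B2) + P(A|B3)P(B3)
= 1/6*2/13 + 1/2*9/13 + 5/8*2/13
= 1/39 + 9/26 + 5/52 = 73/156

73/156


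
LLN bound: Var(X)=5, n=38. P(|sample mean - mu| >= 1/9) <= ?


Var(Xbar) = Var(X)/n = 5/38
Chebyshev: P(|Xbar-mu| >= 1/9) <= Var(Xbar)/(1/9)^2 = (5/38)/(1/81) = 405/38
Bound exceeds 1, so trivial bound: 1

1


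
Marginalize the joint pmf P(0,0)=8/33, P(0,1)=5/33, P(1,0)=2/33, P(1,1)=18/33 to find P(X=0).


P(X=0) = P(0,0)+P(0,1) = 8/33 + 5/33 = 13/33

13/33


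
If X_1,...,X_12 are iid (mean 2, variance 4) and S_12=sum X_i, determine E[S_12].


E[S_n] = n*E[X_1] = 12*2 = 24

24


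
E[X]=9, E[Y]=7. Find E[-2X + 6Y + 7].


E[-2X + 6Y + 7] = -2*E[X] + 6*E[Y] + 7
= (-2)*(9) + (6)*(7) + (7)
= -18 + 42 + 7 = 31

31


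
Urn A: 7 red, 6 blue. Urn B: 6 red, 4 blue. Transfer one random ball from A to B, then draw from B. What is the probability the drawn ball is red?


P(transfer red) = 7/13; P(transfer blue) = 6/13
If red transferred: Urn II has 7 red of 11, so P(red|red moved) = 7/11
If blue transferred: Urn II has 6 red of 11, so P(red|blue moved) = 6/11
By total probability: P(red) = 7/13*7/11 + 6/13*6/11 = 85/143

85/143


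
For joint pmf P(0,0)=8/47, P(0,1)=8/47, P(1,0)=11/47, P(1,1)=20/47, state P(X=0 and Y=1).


Read from table: P(X=0, Y=1) = 8/47

8/47


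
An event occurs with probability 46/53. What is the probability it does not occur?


P(A') = 1 - P(A) = 1 - 46/53 = 7/53

7/53


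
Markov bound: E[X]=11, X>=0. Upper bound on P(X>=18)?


Markov: P(X >= a) <= E[X]/a
P(X >= 18) <= 11/18

11/18


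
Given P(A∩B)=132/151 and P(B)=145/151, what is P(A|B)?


P(A|B) = P(A∩B)/P(B) = (132/151)/(145/151) = 132/145

132/145


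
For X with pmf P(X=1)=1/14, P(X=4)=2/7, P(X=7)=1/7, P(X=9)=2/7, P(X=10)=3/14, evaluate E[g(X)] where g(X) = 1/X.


E[1/X] = sum(g(x)*P(x))
= 1*1/14 + 1/4*2/7 + 1/7*1/7 + 1/9*2/7 + 1/10*3/14
= 1909/8820

1909/8820


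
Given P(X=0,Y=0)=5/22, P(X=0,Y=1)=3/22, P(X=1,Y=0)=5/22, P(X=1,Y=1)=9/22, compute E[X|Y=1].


P(Y=1) = 12/22
E[X|Y=1] = (0*3 + 1*9)/12 = 9/12 = 3/4

3/4


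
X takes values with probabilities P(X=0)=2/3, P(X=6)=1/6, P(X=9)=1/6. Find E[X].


E[X] = sum(x * P(x))
= 0*2/3 + 6*1/6 + 9*1/6
= 5/2

5/2


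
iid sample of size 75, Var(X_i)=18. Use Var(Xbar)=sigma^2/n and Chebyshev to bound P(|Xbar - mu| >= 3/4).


Var(Xbar) = Var(X)/n = 18/75
Chebyshev: P(|Xbar-mu| >= 3/4) <= Var(Xbar)/(3/4)^2 = (6/25)/(9/16) = 32/75

32/75


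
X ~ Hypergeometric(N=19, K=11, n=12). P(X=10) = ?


P(X=10) = C(11,10)*C(8,2) / C(19,12)
= 11*28 / 50388
= 308/50388 = 77/12597

77/12597


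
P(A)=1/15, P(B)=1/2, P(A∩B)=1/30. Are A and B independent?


P(A)*P(B) = 1/15*1/2 = 1/30
P(A∩B) = 1/30, which equals P(A)P(B), so independent

Yes, A and B are independent


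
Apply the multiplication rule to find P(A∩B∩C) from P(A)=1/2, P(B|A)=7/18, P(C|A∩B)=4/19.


P(A∩B∩C) = P(A) * P(B|A) * P(C|A∩B)
= 1/2 * 7/18 * 4/19
= 7/36 * 4/19 = 7/171

7/171


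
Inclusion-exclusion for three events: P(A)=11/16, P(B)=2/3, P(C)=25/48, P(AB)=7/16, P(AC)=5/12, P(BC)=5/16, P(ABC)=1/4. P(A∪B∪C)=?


P(A∪B∪C) = P(A)+P(B)+P(C) - P(AB)-P(AC)-P(BC) + P(ABC)
= 11/16+2/3+25/48 - 7/16-5/12-5/16 + 1/4
= 23/24

23/24


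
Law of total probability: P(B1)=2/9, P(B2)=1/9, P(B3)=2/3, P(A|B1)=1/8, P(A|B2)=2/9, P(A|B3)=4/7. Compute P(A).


P(A) = P(A|B1)P(B1) + P(A|B2)P(B2) + P(A|B3)P(B3)
= 1/8*2/9 + 2/9*1/9 + 4/7*2/3
= 1/36 + 2/81 + 8/21 = 983/2268

983/2268


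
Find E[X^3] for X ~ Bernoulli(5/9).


For Bernoulli: X in {0,1}
E[X^3] = 0^3*(1-5/9) + 1^3*5/9 = 5/9

5/9


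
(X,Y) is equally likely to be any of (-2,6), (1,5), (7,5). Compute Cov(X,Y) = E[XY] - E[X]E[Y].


E[X]=2, E[Y]=16/3, E[XY]=28/3
Cov(X,Y) = E[XY] - E[X]E[Y] = 28/3 - 2*16/3 = -4/3

-4/3


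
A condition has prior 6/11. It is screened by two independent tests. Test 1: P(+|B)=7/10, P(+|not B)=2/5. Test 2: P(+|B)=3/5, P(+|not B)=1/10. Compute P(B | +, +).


After test 1: P(+) = 7/10*6/11 + 2/5*5/11 = 31/55
P(B|+) = (21/55)/(31/55) = 21/31
After test 2 (use post1 as new prior): P(+) = 3/5*21/31 + 1/10*10/31 = 68/155
P(B|+,+) = (63/155)/(68/155) = 63/68

63/68


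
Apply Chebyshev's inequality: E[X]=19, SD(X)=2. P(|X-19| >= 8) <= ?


k = 8/2 = 4
Chebyshev: P(|X-mu| >= k*sigma) <= 1/k^2 = 1/4^2 = 1/16

1/16


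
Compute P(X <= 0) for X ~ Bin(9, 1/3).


P(X<=0) = P(X=0)
= 512/19683
= 512/19683

512/19683


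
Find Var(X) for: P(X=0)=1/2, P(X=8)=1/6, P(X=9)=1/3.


E[X] = 13/3, E[X^2] = 113/3
Var(X) = E[X^2] - (E[X])^2 = 113/3 - (13/3)^2 = 170/9

170/9


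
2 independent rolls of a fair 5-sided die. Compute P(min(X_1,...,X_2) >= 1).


P(min >= 1) = P(all X_i >= 1) = (P(X_1 >= 1))^2
= (5/5)^2 = 1^2 = 1

1


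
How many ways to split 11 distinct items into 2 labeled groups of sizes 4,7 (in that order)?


11! = 39916800
Denominator: 4!=24 * 7!=5040
Coefficient = 39916800 / 120960 = 330

330


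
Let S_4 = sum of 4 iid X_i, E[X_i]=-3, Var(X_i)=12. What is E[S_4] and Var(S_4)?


E[S_n] = n*mu = 4*-3 = -12
Var(S_n) = n*sigma^2 = 4*12 = 48

E[S_4]=-12, Var(S_4)=48


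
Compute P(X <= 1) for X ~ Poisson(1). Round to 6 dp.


P(X<=1) = e^(-1)*1^0/0! + e^(-1)*1^1/1!
≈ 0.3678794412 + 0.3678794412
= 0.7357588824
≈ 0.735759

0.735759


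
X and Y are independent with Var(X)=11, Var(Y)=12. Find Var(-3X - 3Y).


Independence => Cov(X,Y)=0
Var(-3X - 3Y) = (-3)^2*Var(X) + (-3)^2*Var(Y)
= 9*11 + 9*12 = 207

207


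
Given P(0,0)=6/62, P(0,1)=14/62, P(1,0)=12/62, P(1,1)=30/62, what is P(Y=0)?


P(Y=0) = P(0,0)+P(1,0) = 6/62 + 12/62 = 18/62 = 9/31

9/31


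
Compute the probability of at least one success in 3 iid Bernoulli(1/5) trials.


P(at least one) = 1 - P(none)
P(none) = (1 - 1/5)^3 = (4/5)^3 = 64/125
P(at least one) = 1 - 64/125 = 61/125

61/125


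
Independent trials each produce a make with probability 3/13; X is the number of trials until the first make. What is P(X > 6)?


P(X > 6) = P(first 6 trials all fail) = (1-p)^6 = (10/13)^6 = 1000000/4826809

1000000/4826809


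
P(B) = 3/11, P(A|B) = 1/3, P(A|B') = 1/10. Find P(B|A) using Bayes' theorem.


P(A) = P(A|B)P(B) + P(A|B')P(B') = 1/3*3/11 + 1/10*8/11 = 9/55
P(B|A) = P(A|B)P(B)/P(A) = (1/11)/(9/55) = 5/9

5/9


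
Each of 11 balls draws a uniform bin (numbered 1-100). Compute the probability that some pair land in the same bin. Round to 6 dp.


P(all different) = prod((100-i)/100 for i=0..10) = 0.565341
P(at least one match) = 1 - 0.565341 = 0.434659

0.434659


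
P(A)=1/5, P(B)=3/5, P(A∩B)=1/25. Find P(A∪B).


P(A∪B) = P(A) + P(B) - P(A∩B)
= 1/5 + 3/5 - 1/25 = 19/25

19/25


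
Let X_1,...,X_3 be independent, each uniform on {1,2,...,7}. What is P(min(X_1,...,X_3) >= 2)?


P(min >= 2) = P(all X_i >= 2) = (P(X_1 >= 2))^3
= (6/7)^3 = 216/343

216/343


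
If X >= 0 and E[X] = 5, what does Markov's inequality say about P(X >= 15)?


Markov: P(X >= a) <= E[X]/a
P(X >= 15) <= 5/15 = 1/3

1/3


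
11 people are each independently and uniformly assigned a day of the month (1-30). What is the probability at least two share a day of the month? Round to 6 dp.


P(all different) = prod((30-i)/30 for i=0..10) = 0.123093
P(at least one match) = 1 - 0.123093 = 0.876907

0.876907


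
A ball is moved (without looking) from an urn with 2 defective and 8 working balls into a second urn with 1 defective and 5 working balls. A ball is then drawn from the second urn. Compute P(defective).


P(transfer defective) = 2/10 = 1/5; P(transfer working) = 4/5
If defective transferred: Urn II has 2 defective of 7, so P(defective|defective moved) = 2/7
If working transferred: Urn II has 1 defective of 7, so P(defective|working moved) = 1/7
By total probability: P(defective) = 1/5*2/7 + 4/5*1/7 = 6/35

6/35


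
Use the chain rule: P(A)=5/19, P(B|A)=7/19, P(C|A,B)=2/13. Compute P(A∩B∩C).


P(A∩B∩C) = P(A) * P(B|A) * P(C|A∩B)
= 5/19 * 7/19 * 2/13
= 35/361 * 2/13 = 70/4693

70/4693


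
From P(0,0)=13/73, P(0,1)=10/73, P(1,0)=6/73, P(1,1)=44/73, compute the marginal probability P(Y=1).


P(Y=1) = P(0,1)+P(1,1) = 10/73 + 44/73 = 54/73

54/73


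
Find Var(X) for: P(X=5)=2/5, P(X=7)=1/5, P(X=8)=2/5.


E[X] = 33/5, E[X^2] = 227/5
Var(X) = E[X^2] - (E[X])^2 = 227/5 - (33/5)^2 = 46/25

46/25


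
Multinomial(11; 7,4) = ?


11! = 39916800
Denominator: 7!=5040 * 4!=24
Coefficient = 39916800 / 120960 = 330

330


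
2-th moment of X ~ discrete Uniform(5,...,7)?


E[X^2] = (1/3) * sum(x^2 for x=5..7)
= 110/3

110/3


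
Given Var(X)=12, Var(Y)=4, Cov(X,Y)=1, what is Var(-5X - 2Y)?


Var(-5X - 2Y) = (-5)^2*Var(X) + (-2)^2*Var(Y) + 2*(-5)*(-2)*Cov(X,Y)
= 25*12 + 4*4 + 20*1
= 300 + 16 + 20 = 336

336


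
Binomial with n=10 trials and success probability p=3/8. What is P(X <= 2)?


P(X<=2) = P(X=0) + P(X=1) + P(X=2)
= 9765625/1073741824 + 29296875/536870912 + 158203125/1073741824
= 56640625/268435456

56640625/268435456


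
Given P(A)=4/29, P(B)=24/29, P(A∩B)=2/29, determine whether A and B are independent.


P(A)*P(B) = 4/29*24/29 = 96/841
P(A∩B) = 2/29 != 96/841, so not independent

No, A and B are not independent


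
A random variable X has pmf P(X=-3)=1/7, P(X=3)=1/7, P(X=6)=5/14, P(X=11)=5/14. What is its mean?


E[X] = sum(x * P(x))
= -3*1/7 + 3*1/7 + 6*5/14 + 11*5/14
= 85/14

85/14


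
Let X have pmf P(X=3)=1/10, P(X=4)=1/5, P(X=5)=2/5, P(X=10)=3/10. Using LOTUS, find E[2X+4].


E[2X+4] = sum(g(x)*P(x))
= 10*1/10 + 12*1/5 + 14*2/5 + 24*3/10
= 81/5

81/5


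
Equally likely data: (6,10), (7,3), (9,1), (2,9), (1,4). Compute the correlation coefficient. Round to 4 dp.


Cov(X,Y) = -4.6000, Var(X) = 9.2000, Var(Y) = 12.2400
rho = Cov/(sqrt(VarX)*sqrt(VarY)) = -0.4335

-0.4335


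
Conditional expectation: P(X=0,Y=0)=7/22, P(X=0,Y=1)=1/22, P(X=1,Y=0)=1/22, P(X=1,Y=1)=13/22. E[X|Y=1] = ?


P(Y=1) = 14/22
E[X|Y=1] = (0*1 + 1*13)/14 = 13/14

13/14


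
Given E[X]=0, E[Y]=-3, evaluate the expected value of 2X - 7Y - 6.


E[2X - 7Y - 6] = 2*E[X] - 7*E[Y] - 6
= (2)*(0) + (-7)*(-3) + (-6)
= 0 + 21 - 6 = 15

15


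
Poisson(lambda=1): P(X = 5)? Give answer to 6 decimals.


P(X=5) = e^(-1) * 1^5 / 5!
≈ 0.3678794412 * 1 / 120
≈ 0.003066

0.003066


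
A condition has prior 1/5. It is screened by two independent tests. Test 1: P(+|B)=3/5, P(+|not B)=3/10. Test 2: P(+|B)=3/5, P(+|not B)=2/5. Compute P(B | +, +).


After test 1: P(+) = 3/5*1/5 + 3/10*4/5 = 9/25
P(B|+) = (3/25)/(9/25) = 1/3
After test 2 (use post1 as new prior): P(+) = 3/5*1/3 + 2/5*2/3 = 7/15
P(B|+,+) = (1/5)/(7/15) = 3/7

3/7


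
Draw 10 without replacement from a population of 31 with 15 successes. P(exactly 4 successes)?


P(X=4) = C(15,4)*C(16,6) / C(31,10)
= 1365*8008 / 44352165
= 10930920/44352165 = 5096/20677

5096/20677


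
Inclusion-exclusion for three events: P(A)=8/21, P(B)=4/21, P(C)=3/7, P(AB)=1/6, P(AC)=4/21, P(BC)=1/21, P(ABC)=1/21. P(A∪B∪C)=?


P(A∪B∪C) = P(A)+P(B)+P(C) - P(AB)-P(AC)-P(BC) + P(ABC)
= 8/21+4/21+3/7 - 1/6-4/21-1/21 + 1/21
= 9/14

9/14


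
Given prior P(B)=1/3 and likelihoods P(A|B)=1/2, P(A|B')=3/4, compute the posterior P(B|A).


P(A) = P(A|B)P(B) + P(A|B')P(B') = 1/2*1/3 + 3/4*2/3 = 2/3
P(B|A) = P(A|B)P(B)/P(A) = (1/6)/(2/3) = 1/4

1/4


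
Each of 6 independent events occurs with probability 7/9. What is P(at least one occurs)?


P(at least one) = 1 - P(none)
P(none) = (1 - 7/9)^6 = (2/9)^6 = 64/531441
P(at least one) = 1 - 64/531441 = 531377/531441

531377/531441


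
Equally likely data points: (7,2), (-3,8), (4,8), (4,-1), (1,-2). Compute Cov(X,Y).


E[X]=13/5, E[Y]=3, E[XY]=16/5
Cov(X,Y) = E[XY] - E[X]E[Y] = 16/5 - 13/5*3 = -23/5

-23/5


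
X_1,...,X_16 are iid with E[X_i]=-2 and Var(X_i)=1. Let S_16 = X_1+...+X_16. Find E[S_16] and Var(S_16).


E[S_n] = n*mu = 16*-2 = -32
Var(S_n) = n*sigma^2 = 16*1 = 16

E[S_16]=-32, Var(S_16)=16


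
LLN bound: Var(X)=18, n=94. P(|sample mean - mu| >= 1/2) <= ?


Var(Xbar) = Var(X)/n = 18/94
Chebyshev: P(|Xbar-mu| >= 1/2) <= Var(Xbar)/(1/2)^2 = (9/47)/(1/4) = 36/47

36/47


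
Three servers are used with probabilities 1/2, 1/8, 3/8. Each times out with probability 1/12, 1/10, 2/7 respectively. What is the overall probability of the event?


P(A) = P(A|B1)P(B1) + P(A|B2)P(B2) + P(A|B3)P(B3)
= 1/12*1/2 + 1/10*1/8 + 2/7*3/8
= 1/24 + 1/80 + 3/28 = 271/1680

271/1680


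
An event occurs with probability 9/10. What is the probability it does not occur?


P(A') = 1 - P(A) = 1 - 9/10 = 1/10

1/10


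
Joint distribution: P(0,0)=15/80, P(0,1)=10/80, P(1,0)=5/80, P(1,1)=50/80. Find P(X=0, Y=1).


Read from table: P(X=0, Y=1) = 10/80 = 1/8

1/8


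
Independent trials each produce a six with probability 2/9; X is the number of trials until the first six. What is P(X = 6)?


P(X=6) = (1-p)^5 * p = (7/9)^5 * 2/9
= 16807/59049 * 2/9 = 33614/531441

33614/531441


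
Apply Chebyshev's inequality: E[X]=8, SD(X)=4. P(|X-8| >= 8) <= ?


k = 8/4 = 2
Chebyshev: P(|X-mu| >= k*sigma) <= 1/k^2 = 1/2^2 = 1/4

1/4


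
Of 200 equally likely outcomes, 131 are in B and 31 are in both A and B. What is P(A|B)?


P(A|B) = P(A∩B)/P(B) = (31/200)/(131/200) = 31/131

31/131


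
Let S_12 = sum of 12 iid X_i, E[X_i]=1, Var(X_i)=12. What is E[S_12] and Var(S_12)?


E[S_n] = n*mu = 12*1 = 12
Var(S_n) = n*sigma^2 = 12*12 = 144

E[S_12]=12, Var(S_12)=144


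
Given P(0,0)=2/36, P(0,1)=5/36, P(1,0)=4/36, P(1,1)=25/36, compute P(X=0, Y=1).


Read from table: P(X=0, Y=1) = 5/36

5/36


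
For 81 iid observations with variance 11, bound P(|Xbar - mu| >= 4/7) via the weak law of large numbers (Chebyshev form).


Var(Xbar) = Var(X)/n = 11/81
Chebyshev: P(|Xbar-mu| >= 4/7) <= Var(Xbar)/(4/7)^2 = (11/81)/(16/49) = 539/1296

539/1296


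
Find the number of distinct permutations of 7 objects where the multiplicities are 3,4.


7! = 5040
Denominator: 3!=6 * 4!=24
Coefficient = 5040 / 144 = 35

35


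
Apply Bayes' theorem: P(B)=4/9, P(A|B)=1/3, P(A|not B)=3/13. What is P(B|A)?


P(A) = P(A|B)P(B) + P(A|B')P(B') = 1/3*4/9 + 3/13*5/9 = 97/351
P(B|A) = P(A|B)P(B)/P(A) = (4/27)/(97/351) = 52/97

52/97


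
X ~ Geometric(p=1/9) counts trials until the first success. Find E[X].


For geometric (trials until first success), E[X] = 1/p = 1/(1/9) = 9

9


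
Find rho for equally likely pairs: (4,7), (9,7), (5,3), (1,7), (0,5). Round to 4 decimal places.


Cov(X,Y) = 0.5600, Var(X) = 10.1600, Var(Y) = 2.5600
rho = Cov/(sqrt(VarX)*sqrt(VarY)) = 0.1098

0.1098


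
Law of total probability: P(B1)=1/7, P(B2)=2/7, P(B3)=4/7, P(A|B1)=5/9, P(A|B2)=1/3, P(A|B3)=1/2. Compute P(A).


P(A) = P(A|B1)P(B1) + P(A|B2)P(B2) + P(A|B3)P(B3)
= 5/9*1/7 + 1/3*2/7 + 1/2*4/7
= 5/63 + 2/21 + 2/7 = 29/63

29/63


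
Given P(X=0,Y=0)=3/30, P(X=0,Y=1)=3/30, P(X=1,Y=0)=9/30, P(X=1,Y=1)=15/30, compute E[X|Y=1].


P(Y=1) = 18/30
E[X|Y=1] = (0*3 + 1*15)/18 = 15/18 = 5/6

5/6


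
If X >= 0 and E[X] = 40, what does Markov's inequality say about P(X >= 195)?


Markov: P(X >= a) <= E[X]/a
P(X >= 195) <= 40/195 = 8/39

8/39


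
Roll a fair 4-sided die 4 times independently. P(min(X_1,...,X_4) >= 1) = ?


P(min >= 1) = P(all X_i >= 1) = (P(X_1 >= 1))^4
= (4/4)^4 = 1^4 = 1

1


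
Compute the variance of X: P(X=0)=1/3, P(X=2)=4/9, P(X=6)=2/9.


E[X] = 20/9, E[X^2] = 88/9
Var(X) = E[X^2] - (E[X])^2 = 88/9 - (20/9)^2 = 392/81

392/81


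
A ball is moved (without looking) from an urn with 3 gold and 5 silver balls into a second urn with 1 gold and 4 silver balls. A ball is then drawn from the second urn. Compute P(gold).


P(transfer gold) = 3/8; P(transfer silver) = 5/8
If gold transferred: Urn II has 2 gold of 6, so P(gold|gold moved) = 1/3
If silver transferred: Urn II has 1 gold of 6, so P(gold|silver moved) = 1/6
By total probability: P(gold) = 3/8*1/3 + 5/8*1/6 = 11/48

11/48


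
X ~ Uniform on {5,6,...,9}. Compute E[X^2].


E[X^2] = (1/5) * sum(x^2 for x=5..9)
= 255/5 = 51

51


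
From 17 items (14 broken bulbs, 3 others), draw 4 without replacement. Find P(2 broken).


P(X=2) = C(14,2)*C(3,2) / C(17,4)
= 91*3 / 2380
= 273/2380 = 39/340

39/340


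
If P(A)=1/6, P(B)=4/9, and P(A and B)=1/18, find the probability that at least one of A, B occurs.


P(A∪B) = P(A) + P(B) - P(A∩B)
= 1/6 + 4/9 - 1/18 = 5/9

5/9


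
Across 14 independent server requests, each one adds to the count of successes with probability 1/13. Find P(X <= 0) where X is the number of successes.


P(X<=0) = P(X=0)
= 1283918464548864/3937376385699289
= 1283918464548864/3937376385699289

1283918464548864/3937376385699289


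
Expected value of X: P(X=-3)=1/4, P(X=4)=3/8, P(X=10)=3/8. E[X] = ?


E[X] = sum(x * P(x))
= -3*1/4 + 4*3/8 + 10*3/8
= 9/2

9/2


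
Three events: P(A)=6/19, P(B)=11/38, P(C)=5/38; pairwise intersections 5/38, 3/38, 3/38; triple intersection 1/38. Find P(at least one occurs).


P(A∪B∪C) = P(A)+P(B)+P(C) - P(AB)-P(AC)-P(BC) + P(ABC)
= 6/19+11/38+5/38 - 5/38-3/38-3/38 + 1/38
= 9/19

9/19


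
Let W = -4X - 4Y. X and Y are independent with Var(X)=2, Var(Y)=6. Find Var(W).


Independence => Cov(X,Y)=0
Var(-4X - 4Y) = (-4)^2*Var(X) + (-4)^2*Var(Y)
= 16*2 + 16*6 = 128

128


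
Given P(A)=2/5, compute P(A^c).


P(A') = 1 - P(A) = 1 - 2/5 = 3/5

3/5


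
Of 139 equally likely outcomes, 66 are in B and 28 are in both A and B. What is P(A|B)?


P(A|B) = P(A∩B)/P(B) = (28/139)/(66/139) = 28/66 = 14/33

14/33


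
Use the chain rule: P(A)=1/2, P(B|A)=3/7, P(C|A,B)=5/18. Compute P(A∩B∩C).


P(A∩B∩C) = P(A) * P(B|A) * P(C|A∩B)
= 1/2 * 3/7 * 5/18
= 3/14 * 5/18 = 5/84

5/84


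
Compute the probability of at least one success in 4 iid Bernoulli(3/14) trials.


P(at least one) = 1 - P(none)
P(none) = (1 - 3/14)^4 = (11/14)^4 = 14641/38416
P(at least one) = 1 - 14641/38416 = 23775/38416

23775/38416


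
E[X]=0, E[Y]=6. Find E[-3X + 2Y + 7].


E[-3X + 2Y + 7] = -3*E[X] + 2*E[Y] + 7
= (-3)*(0) + (2)*(6) + (7)
= 0 + 12 + 7 = 19

19


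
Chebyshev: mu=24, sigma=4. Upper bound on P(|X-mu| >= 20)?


k = 20/4 = 5
Chebyshev: P(|X-mu| >= k*sigma) <= 1/k^2 = 1/5^2 = 1/25

1/25


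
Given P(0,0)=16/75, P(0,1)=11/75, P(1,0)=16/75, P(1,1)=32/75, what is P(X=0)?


P(X=0) = P(0,0)+P(0,1) = 16/75 + 11/75 = 27/75 = 9/25

9/25


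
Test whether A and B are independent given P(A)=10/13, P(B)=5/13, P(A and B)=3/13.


P(A)*P(B) = 10/13*5/13 = 50/169
P(A∩B) = 3/13 != 50/169, so not independent

No, A and B are not independent
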